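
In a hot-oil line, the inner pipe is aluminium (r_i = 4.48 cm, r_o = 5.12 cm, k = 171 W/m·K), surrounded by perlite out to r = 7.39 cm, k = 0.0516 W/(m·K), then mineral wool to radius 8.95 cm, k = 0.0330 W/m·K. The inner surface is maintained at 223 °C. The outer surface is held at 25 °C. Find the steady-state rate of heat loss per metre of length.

Q' = 96.3 W/m

Series thermal resistances, inner to outer:
  R'_aluminium = ln(0.0512/0.0448)/(2πk) = 0.1335/(2π·171) = 1.243×10^-4 m·K/W
  R'_perlite = ln(0.0739/0.0512)/(2πk) = 0.3670/(2π·0.0516) = 1.132 m·K/W
  R'_mineral wool = ln(0.0895/0.0739)/(2πk) = 0.1915/(2π·0.0330) = 0.9237 m·K/W
ΣR = 1.243×10^-4 + 1.132 + 0.9237 = 2.056 m·K/W
Q' = ΔT/ΣR = (223 °C − 25 °C)/2.056 = 96.3 W/m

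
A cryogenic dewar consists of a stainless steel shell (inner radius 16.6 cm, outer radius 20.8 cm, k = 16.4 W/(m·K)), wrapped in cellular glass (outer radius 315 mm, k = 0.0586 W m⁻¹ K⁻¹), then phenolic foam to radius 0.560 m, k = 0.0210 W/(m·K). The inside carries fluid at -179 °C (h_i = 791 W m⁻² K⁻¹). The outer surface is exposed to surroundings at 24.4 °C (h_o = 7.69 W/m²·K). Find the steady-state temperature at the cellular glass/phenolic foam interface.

T = -119 °C

Resistance network (inner→outer):
  R_conv,in = 1/(4πr²h) = 1/(4π·0.166²·791) = 0.003651 K/W
  R_stainless steel = (1/0.166 − 1/0.208)/(4πk) = 1.216/(4π·16.4) = 0.005902 K/W
  R_cellular glass = (1/0.208 − 1/0.315)/(4πk) = 1.633/(4π·0.0586) = 2.218 K/W
  R_phenolic foam = (1/0.315 − 1/0.560)/(4πk) = 1.389/(4π·0.0210) = 5.263 K/W
  R_conv,out = 1/(4πr²h) = 1/(4π·0.560²·7.69) = 0.03300 K/W
ΣR = 0.003651 + 0.005902 + 2.218 + 5.263 + 0.03300 = 7.524 K/W
Q = ΔT/ΣR = (-179 °C − 24.4 °C)/7.524 = -27.03 W
From the inner boundary to the cellular glass/phenolic foam interface, ΣR_partial = 2.228 K/W.
T_interface = T_in − Q·ΣR_partial = -179 °C − (-27.03)(2.228) = -119 °C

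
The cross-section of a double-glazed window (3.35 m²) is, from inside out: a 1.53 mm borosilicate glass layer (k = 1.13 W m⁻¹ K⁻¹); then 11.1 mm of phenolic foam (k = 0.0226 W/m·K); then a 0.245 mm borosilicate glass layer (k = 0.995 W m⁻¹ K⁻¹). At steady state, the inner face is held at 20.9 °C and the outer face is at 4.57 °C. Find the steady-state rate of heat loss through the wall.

Treat each layer as a resistance in series:
  R_borosilicate glass = L/(kA) = 0.00153/(1.13·3.35) = 4.042×10^-4 K/W
  R_phenolic foam = L/(kA) = 0.0111/(0.0226·3.35) = 0.1466 K/W
  R_borosilicate glass = L/(kA) = 2.45×10^-4/(0.995·3.35) = 7.350×10^-5 K/W
ΣR = 4.042×10^-4 + 0.1466 + 7.350×10^-5 = 0.1471 K/W
Q = ΔT/ΣR = (20.9 °C − 4.57 °C)/0.1471 = 111 W

Q = 111 W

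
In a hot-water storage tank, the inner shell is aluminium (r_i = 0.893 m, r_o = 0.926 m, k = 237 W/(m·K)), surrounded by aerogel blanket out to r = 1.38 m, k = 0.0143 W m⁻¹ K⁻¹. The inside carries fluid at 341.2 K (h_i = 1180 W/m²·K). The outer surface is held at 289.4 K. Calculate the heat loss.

Resistance network (inner→outer):
  R_conv,in = 1/(4πr²h) = 1/(4π·0.893²·1180) = 8.457×10^-5 K/W
  R_aluminium = (1/0.893 − 1/0.926)/(4πk) = 0.03991/(4π·237) = 1.340×10^-5 K/W
  R_aerogel blanket = (1/0.926 − 1/1.38)/(4πk) = 0.3553/(4π·0.0143) = 1.977 K/W
ΣR = 8.457×10^-5 + 1.340×10^-5 + 1.977 = 1.977 K/W
Q = ΔT/ΣR = (341.2 K − 289.4 K)/1.977 = 26.2 W

Q = 26.2 W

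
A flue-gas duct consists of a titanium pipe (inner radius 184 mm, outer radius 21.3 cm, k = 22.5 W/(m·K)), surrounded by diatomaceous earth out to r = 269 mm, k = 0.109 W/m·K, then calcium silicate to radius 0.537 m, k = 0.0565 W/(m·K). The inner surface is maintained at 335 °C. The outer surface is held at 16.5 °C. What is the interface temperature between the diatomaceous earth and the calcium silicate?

T = 287 °C

Series thermal resistances, inner to outer:
  R'_titanium = ln(0.213/0.184)/(2πk) = 0.1464/(2π·22.5) = 0.001035 m·K/W
  R'_diatomaceous earth = ln(0.269/0.213)/(2πk) = 0.2334/(2π·0.109) = 0.3408 m·K/W
  R'_calcium silicate = ln(0.537/0.269)/(2πk) = 0.6913/(2π·0.0565) = 1.947 m·K/W
ΣR = 0.001035 + 0.3408 + 1.947 = 2.289 m·K/W
Q' = ΔT/ΣR = (335 °C − 16.5 °C)/2.289 = 139.1 W/m
From the inner boundary to the diatomaceous earth/calcium silicate interface, ΣR_partial = 0.3418 m·K/W.
T_interface = T_in − Q'·ΣR_partial = 335 °C − (139.1)(0.3418) = 287 °C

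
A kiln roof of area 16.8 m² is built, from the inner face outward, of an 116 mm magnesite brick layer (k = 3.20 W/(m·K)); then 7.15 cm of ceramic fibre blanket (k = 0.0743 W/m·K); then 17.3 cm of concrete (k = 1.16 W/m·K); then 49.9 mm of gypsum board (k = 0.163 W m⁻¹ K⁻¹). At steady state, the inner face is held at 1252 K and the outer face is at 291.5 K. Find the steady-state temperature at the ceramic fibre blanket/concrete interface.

Resistance network (inner→outer):
  R_magnesite brick = L/(kA) = 0.116/(3.20·16.8) = 0.002158 K/W
  R_ceramic fibre blanket = L/(kA) = 0.0715/(0.0743·16.8) = 0.05728 K/W
  R_concrete = L/(kA) = 0.173/(1.16·16.8) = 0.008877 K/W
  R_gypsum board = L/(kA) = 0.0499/(0.163·16.8) = 0.01822 K/W
ΣR = 0.002158 + 0.05728 + 0.008877 + 0.01822 = 0.08654 K/W
Q = ΔT/ΣR = (1252 K − 291.5 K)/0.08654 = 11100 W
From the inner boundary to the ceramic fibre blanket/concrete interface, ΣR_partial = 0.05944 K/W.
T_interface = T_in − Q·ΣR_partial = 1252 K − (11100)(0.05944) = 592 K

T = 592 K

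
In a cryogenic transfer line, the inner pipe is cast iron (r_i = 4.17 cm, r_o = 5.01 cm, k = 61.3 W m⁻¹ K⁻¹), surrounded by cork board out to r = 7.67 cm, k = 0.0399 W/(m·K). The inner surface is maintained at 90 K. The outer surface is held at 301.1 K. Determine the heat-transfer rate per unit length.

Q' = 124 W/m

Series thermal resistances, inner to outer:
  R'_cast iron = ln(0.0501/0.0417)/(2πk) = 0.1835/(2π·61.3) = 4.765×10^-4 m·K/W
  R'_cork board = ln(0.0767/0.0501)/(2πk) = 0.4259/(2π·0.0399) = 1.699 m·K/W
ΣR = 4.765×10^-4 + 1.699 = 1.699 m·K/W
Q' = ΔT/ΣR = (90 K − 301.1 K)/1.699 = -124 W/m
(Negative Q' ⇒ heat flows inward; heat gain = 124 W/m.)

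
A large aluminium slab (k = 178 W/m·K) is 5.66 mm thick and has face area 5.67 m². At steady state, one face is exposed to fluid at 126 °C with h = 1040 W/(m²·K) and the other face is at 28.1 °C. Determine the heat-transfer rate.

Q = 559 kW

Resistance network (inner→outer):
  R_conv,in = 1/(hA) = 1/(1040·5.67) = 1.696×10^-4 K/W
  R_aluminium = L/(kA) = 0.00566/(178·5.67) = 5.608×10^-6 K/W
ΣR = 1.696×10^-4 + 5.608×10^-6 = 1.752×10^-4 K/W
Q = ΔT/ΣR = (126 °C − 28.1 °C)/1.752×10^-4 = 5.59×10^5 W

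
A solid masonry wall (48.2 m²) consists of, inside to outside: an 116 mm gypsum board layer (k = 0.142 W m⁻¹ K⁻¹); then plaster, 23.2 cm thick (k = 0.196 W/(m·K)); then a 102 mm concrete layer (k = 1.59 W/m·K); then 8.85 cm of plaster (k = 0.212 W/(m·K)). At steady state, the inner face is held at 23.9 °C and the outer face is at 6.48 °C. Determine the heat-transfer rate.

Q = 338 W

Resistance network (inner→outer):
  R_gypsum board = L/(kA) = 0.116/(0.142·48.2) = 0.01695 K/W
  R_plaster = L/(kA) = 0.232/(0.196·48.2) = 0.02456 K/W
  R_concrete = L/(kA) = 0.102/(1.59·48.2) = 0.001331 K/W
  R_plaster = L/(kA) = 0.0885/(0.212·48.2) = 0.008661 K/W
ΣR = 0.01695 + 0.02456 + 0.001331 + 0.008661 = 0.05150 K/W
Q = ΔT/ΣR = (23.9 °C − 6.48 °C)/0.05150 = 338 W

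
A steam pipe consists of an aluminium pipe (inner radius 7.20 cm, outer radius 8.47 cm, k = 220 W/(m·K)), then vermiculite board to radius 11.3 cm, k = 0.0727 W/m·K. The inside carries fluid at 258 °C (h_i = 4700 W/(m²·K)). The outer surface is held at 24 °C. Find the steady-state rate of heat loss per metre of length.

Resistance network (inner→outer):
  R'_conv,in = 1/(2πr h) = 1/(2π·0.0720·4700) = 4.703×10^-4 m·K/W
  R'_aluminium = ln(0.0847/0.0720)/(2πk) = 0.1624/(2π·220) = 1.175×10^-4 m·K/W
  R'_vermiculite board = ln(0.113/0.0847)/(2πk) = 0.2883/(2π·0.0727) = 0.6311 m·K/W
ΣR = 4.703×10^-4 + 1.175×10^-4 + 0.6311 = 0.6317 m·K/W
Q' = ΔT/ΣR = (258 °C − 24 °C)/0.6317 = 370 W/m

Q' = 370 W/m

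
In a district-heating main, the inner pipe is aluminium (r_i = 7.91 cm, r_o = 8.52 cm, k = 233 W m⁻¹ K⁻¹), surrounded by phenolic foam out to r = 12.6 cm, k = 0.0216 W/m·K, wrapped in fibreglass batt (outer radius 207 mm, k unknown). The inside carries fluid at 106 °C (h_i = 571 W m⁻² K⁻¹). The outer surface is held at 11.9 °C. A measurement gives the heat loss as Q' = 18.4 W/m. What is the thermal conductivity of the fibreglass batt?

k = 0.0355 W/m·K

ΣR = ΔT/Q' = |106 − 11.9|/18.4 = 5.114 m·K/W
Known resistances:
  R'_conv,in = 1/(2πr h) = 1/(2π·0.0791·571) = 0.003524 m·K/W
  R'_aluminium = ln(0.0852/0.0791)/(2πk) = 0.07429/(2π·233) = 5.074×10^-5 m·K/W
  R'_phenolic foam = ln(0.126/0.0852)/(2πk) = 0.3913/(2π·0.0216) = 2.883 m·K/W
R_fibreglass batt = ΣR − ΣR_known = 5.114 − 2.887 = 2.227 m·K/W
ln(r₂/r₁)/(2πk) = 2.227 ⇒ k = 0.4964/(2π·2.227) = 0.0355 W/m·K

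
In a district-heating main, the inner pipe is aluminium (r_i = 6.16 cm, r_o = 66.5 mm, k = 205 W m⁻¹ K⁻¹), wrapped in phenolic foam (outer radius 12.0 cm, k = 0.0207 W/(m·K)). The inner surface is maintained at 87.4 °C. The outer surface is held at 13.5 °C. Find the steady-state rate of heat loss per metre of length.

Q' = 16.3 W/m

Resistance network (inner→outer):
  R'_aluminium = ln(0.0665/0.0616)/(2πk) = 0.07654/(2π·205) = 5.942×10^-5 m·K/W
  R'_phenolic foam = ln(0.120/0.0665)/(2πk) = 0.5903/(2π·0.0207) = 4.539 m·K/W
ΣR = 5.942×10^-5 + 4.539 = 4.539 m·K/W
Q' = ΔT/ΣR = (87.4 °C − 13.5 °C)/4.539 = 16.3 W/m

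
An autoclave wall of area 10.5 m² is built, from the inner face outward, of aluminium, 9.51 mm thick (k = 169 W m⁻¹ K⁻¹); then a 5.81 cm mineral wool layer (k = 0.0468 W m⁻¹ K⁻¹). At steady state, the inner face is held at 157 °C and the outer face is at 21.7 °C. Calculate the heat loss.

Q = 1140 W

Resistance network (inner→outer):
  R_aluminium = L/(kA) = 0.00951/(169·10.5) = 5.359×10^-6 K/W
  R_mineral wool = L/(kA) = 0.0581/(0.0468·10.5) = 0.1182 K/W
ΣR = 5.359×10^-6 + 0.1182 = 0.1182 K/W
Q = ΔT/ΣR = (157 °C − 21.7 °C)/0.1182 = 1140 W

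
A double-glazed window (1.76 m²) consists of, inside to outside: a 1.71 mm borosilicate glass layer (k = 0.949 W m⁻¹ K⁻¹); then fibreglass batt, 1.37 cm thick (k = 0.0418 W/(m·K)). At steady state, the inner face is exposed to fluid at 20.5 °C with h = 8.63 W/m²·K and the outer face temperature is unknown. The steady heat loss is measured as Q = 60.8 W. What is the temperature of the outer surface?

T_out = 5.11 °C

Series resistances:
  R_conv,in = 1/(hA) = 1/(8.63·1.76) = 0.06584 K/W
  R_borosilicate glass = L/(kA) = 0.00171/(0.949·1.76) = 0.001024 K/W
  R_fibreglass batt = L/(kA) = 0.0137/(0.0418·1.76) = 0.1862 K/W
ΣR = 0.2531 K/W
ΔT = Q·ΣR = 60.8 × 0.2531 = 15.39 K
Heat flows outward, so T_out = T_in − ΔT = 20.5 − 15.39 = 5.11 °C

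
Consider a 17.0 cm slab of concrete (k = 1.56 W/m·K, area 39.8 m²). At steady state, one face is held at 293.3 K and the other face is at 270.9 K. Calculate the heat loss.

Q = kA·ΔT/L = 1.56 × 39.8 × |293.3 K − 270.9 K| / 0.170 = 8180 W

Q = 8180 W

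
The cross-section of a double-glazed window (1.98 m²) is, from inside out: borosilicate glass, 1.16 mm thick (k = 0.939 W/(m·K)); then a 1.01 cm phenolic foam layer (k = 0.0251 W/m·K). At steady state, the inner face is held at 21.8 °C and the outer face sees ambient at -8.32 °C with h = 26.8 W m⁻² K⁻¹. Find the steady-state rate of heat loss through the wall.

Series thermal resistances, inner to outer:
  R_borosilicate glass = L/(kA) = 0.00116/(0.939·1.98) = 6.239×10^-4 K/W
  R_phenolic foam = L/(kA) = 0.0101/(0.0251·1.98) = 0.2032 K/W
  R_conv,out = 1/(hA) = 1/(26.8·1.98) = 0.01885 K/W
ΣR = 6.239×10^-4 + 0.2032 + 0.01885 = 0.2227 K/W
Q = ΔT/ΣR = (21.8 °C − -8.32 °C)/0.2227 = 135 W

Q = 135 W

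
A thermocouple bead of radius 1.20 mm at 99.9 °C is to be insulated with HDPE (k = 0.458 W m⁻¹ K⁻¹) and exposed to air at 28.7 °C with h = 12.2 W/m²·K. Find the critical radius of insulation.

For a sphere, r_cr = 2k_ins/h = 2·0.458/12.2 = 0.0751 m = 7.51 cm

r_cr = 7.51 cm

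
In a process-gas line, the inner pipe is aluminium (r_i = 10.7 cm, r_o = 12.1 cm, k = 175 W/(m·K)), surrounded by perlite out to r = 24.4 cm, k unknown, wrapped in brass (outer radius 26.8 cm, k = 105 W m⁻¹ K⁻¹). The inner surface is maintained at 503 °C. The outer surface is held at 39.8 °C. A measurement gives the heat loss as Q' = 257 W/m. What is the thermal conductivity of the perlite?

ΣR = ΔT/Q' = |503 − 39.8|/257 = 1.802 m·K/W
Known resistances:
  R'_aluminium = ln(0.121/0.107)/(2πk) = 0.1230/(2π·175) = 1.118×10^-4 m·K/W
  R'_brass = ln(0.268/0.244)/(2πk) = 0.09382/(2π·105) = 1.422×10^-4 m·K/W
R_perlite = ΣR − ΣR_known = 1.802 − 2.540×10^-4 = 1.802 m·K/W
ln(r₂/r₁)/(2πk) = 1.802 ⇒ k = 0.7014/(2π·1.802) = 0.0619 W/m·K

k = 0.0619 W/m·K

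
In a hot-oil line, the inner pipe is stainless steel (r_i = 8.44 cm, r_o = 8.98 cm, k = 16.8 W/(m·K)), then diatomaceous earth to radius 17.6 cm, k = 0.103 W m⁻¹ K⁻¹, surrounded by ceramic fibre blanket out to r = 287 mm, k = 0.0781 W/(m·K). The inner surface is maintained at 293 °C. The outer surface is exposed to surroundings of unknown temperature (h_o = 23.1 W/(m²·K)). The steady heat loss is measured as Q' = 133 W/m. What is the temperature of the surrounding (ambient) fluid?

Sum the resistances:
  R'_stainless steel = ln(0.0898/0.0844)/(2πk) = 0.06202/(2π·16.8) = 5.875×10^-4 m·K/W
  R'_diatomaceous earth = ln(0.176/0.0898)/(2πk) = 0.6729/(2π·0.103) = 1.040 m·K/W
  R'_ceramic fibre blanket = ln(0.287/0.176)/(2πk) = 0.4890/(2π·0.0781) = 0.9965 m·K/W
  R'_conv,out = 1/(2πr h) = 1/(2π·0.287·23.1) = 0.02401 m·K/W
ΣR = 2.061 m·K/W
ΔT = Q'·ΣR = 133 × 2.061 = 274.1 K
Heat flows outward, so T_out = T_in − ΔT = 293 − 274.1 = 18.9 °C

T_out = 18.9 °C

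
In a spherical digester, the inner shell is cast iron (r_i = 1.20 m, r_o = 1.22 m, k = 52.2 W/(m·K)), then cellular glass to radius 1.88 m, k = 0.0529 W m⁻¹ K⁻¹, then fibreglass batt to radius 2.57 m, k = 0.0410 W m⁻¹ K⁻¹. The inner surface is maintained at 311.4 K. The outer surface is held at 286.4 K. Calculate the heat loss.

Resistance network (inner→outer):
  R_cast iron = (1/1.20 − 1/1.22)/(4πk) = 0.01366/(4π·52.2) = 2.083×10^-5 K/W
  R_cellular glass = (1/1.22 − 1/1.88)/(4πk) = 0.2878/(4π·0.0529) = 0.4329 K/W
  R_fibreglass batt = (1/1.88 − 1/2.57)/(4πk) = 0.1428/(4π·0.0410) = 0.2772 K/W
ΣR = 2.083×10^-5 + 0.4329 + 0.2772 = 0.7101 K/W
Q = ΔT/ΣR = (311.4 K − 286.4 K)/0.7101 = 35.2 W

Q = 35.2 W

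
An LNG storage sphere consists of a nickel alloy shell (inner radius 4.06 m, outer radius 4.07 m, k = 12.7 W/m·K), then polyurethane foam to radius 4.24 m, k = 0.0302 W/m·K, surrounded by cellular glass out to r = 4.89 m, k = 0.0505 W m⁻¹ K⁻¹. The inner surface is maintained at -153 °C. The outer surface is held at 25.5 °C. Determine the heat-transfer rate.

Series thermal resistances, inner to outer:
  R_nickel alloy = (1/4.06 − 1/4.07)/(4πk) = 6.052×10^-4/(4π·12.7) = 3.792×10^-6 K/W
  R_polyurethane foam = (1/4.07 − 1/4.24)/(4πk) = 0.009851/(4π·0.0302) = 0.02596 K/W
  R_cellular glass = (1/4.24 − 1/4.89)/(4πk) = 0.03135/(4π·0.0505) = 0.04940 K/W
ΣR = 3.792×10^-6 + 0.02596 + 0.04940 = 0.07536 K/W
Q = ΔT/ΣR = (-153 °C − 25.5 °C)/0.07536 = -2370 W
(Negative Q ⇒ heat flows inward; heat gain = 2370 W.)

Q = 2370 W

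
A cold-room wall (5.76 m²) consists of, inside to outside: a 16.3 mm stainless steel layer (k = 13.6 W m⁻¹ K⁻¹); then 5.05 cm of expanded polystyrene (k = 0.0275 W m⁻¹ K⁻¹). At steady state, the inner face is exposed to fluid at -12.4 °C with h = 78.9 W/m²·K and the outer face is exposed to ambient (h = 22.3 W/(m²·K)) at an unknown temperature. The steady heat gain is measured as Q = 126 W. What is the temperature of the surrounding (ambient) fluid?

T_out = 29.1 °C

Series resistances:
  R_conv,in = 1/(hA) = 1/(78.9·5.76) = 0.002200 K/W
  R_stainless steel = L/(kA) = 0.0163/(13.6·5.76) = 2.081×10^-4 K/W
  R_expanded polystyrene = L/(kA) = 0.0505/(0.0275·5.76) = 0.3188 K/W
  R_conv,out = 1/(hA) = 1/(22.3·5.76) = 0.007785 K/W
ΣR = 0.3290 K/W
ΔT = Q·ΣR = 126 × 0.3290 = 41.45 K
Heat flows inward, so T_out = T_in + ΔT = -12.4 + 41.45 = 29.1 °C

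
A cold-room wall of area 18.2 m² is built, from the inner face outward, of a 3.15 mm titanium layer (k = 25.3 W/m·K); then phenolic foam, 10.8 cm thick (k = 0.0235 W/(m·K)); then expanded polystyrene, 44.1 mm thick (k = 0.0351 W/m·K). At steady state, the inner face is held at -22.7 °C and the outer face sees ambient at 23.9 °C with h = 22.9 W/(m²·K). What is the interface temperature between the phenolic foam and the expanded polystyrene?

T = 13.6 °C

Resistance network (inner→outer):
  R_titanium = L/(kA) = 0.00315/(25.3·18.2) = 6.841×10^-6 K/W
  R_phenolic foam = L/(kA) = 0.108/(0.0235·18.2) = 0.2525 K/W
  R_expanded polystyrene = L/(kA) = 0.0441/(0.0351·18.2) = 0.06903 K/W
  R_conv,out = 1/(hA) = 1/(22.9·18.2) = 0.002399 K/W
ΣR = 6.841×10^-6 + 0.2525 + 0.06903 + 0.002399 = 0.3239 K/W
Q = ΔT/ΣR = (-22.7 °C − 23.9 °C)/0.3239 = -143.9 W
From the inner boundary to the phenolic foam/expanded polystyrene interface, ΣR_partial = 0.2525 K/W.
T_interface = T_in − Q·ΣR_partial = -22.7 °C − (-143.9)(0.2525) = 13.6 °C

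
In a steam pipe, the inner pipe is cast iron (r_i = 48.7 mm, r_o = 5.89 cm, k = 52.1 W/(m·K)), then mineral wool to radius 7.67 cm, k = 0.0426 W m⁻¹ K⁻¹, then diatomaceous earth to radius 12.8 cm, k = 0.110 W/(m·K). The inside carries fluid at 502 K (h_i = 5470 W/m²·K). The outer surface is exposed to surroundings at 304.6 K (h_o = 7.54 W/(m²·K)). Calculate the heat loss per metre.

Series thermal resistances, inner to outer:
  R'_conv,in = 1/(2πr h) = 1/(2π·0.0487·5470) = 5.975×10^-4 m·K/W
  R'_cast iron = ln(0.0589/0.0487)/(2πk) = 0.1902/(2π·52.1) = 5.809×10^-4 m·K/W
  R'_mineral wool = ln(0.0767/0.0589)/(2πk) = 0.2641/(2π·0.0426) = 0.9865 m·K/W
  R'_diatomaceous earth = ln(0.128/0.0767)/(2πk) = 0.5121/(2π·0.110) = 0.7410 m·K/W
  R'_conv,out = 1/(2πr h) = 1/(2π·0.128·7.54) = 0.1649 m·K/W
ΣR = 5.975×10^-4 + 5.809×10^-4 + 0.9865 + 0.7410 + 0.1649 = 1.894 m·K/W
Q' = ΔT/ΣR = (502 K − 304.6 K)/1.894 = 104 W/m

Q' = 104 W/m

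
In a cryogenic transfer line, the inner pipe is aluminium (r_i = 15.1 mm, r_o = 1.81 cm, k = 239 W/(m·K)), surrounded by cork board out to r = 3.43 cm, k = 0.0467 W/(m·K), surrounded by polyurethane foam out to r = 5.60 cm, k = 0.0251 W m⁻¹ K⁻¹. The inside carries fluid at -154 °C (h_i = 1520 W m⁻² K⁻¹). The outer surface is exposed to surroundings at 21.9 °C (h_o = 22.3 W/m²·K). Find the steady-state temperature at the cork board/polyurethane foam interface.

Treat each layer as a resistance in series:
  R'_conv,in = 1/(2πr h) = 1/(2π·0.0151·1520) = 0.006934 m·K/W
  R'_aluminium = ln(0.0181/0.0151)/(2πk) = 0.1812/(2π·239) = 1.207×10^-4 m·K/W
  R'_cork board = ln(0.0343/0.0181)/(2πk) = 0.6392/(2π·0.0467) = 2.179 m·K/W
  R'_polyurethane foam = ln(0.0560/0.0343)/(2πk) = 0.4902/(2π·0.0251) = 3.108 m·K/W
  R'_conv,out = 1/(2πr h) = 1/(2π·0.0560·22.3) = 0.1274 m·K/W
ΣR = 0.006934 + 1.207×10^-4 + 2.179 + 3.108 + 0.1274 = 5.421 m·K/W
Q' = ΔT/ΣR = (-154 °C − 21.9 °C)/5.421 = -32.45 W/m
From the inner boundary to the cork board/polyurethane foam interface, ΣR_partial = 2.186 m·K/W.
T_interface = T_in − Q'·ΣR_partial = -154 °C − (-32.45)(2.186) = -83.1 °C

T = -83.1 °C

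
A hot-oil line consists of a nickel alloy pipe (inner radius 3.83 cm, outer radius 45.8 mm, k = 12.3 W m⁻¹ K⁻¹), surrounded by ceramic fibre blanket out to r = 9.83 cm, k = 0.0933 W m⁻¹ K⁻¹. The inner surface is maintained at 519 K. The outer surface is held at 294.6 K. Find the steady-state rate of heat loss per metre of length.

Q' = 172 W/m

Series thermal resistances, inner to outer:
  R'_nickel alloy = ln(0.0458/0.0383)/(2πk) = 0.1788/(2π·12.3) = 0.002314 m·K/W
  R'_ceramic fibre blanket = ln(0.0983/0.0458)/(2πk) = 0.7637/(2π·0.0933) = 1.303 m·K/W
ΣR = 0.002314 + 1.303 = 1.305 m·K/W
Q' = ΔT/ΣR = (519 K − 294.6 K)/1.305 = 172 W/m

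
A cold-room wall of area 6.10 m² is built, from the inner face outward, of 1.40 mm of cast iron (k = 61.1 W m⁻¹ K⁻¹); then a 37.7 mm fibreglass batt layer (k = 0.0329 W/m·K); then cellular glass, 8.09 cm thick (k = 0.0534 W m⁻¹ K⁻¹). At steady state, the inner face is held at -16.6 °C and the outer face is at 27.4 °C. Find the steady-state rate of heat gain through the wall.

Q = 101 W

Resistance network (inner→outer):
  R_cast iron = L/(kA) = 0.00140/(61.1·6.10) = 3.756×10^-6 K/W
  R_fibreglass batt = L/(kA) = 0.0377/(0.0329·6.10) = 0.1879 K/W
  R_cellular glass = L/(kA) = 0.0809/(0.0534·6.10) = 0.2484 K/W
ΣR = 3.756×10^-6 + 0.1879 + 0.2484 = 0.4363 K/W
Q = ΔT/ΣR = (-16.6 °C − 27.4 °C)/0.4363 = -101 W
(Negative Q ⇒ heat flows inward; heat gain = 101 W.)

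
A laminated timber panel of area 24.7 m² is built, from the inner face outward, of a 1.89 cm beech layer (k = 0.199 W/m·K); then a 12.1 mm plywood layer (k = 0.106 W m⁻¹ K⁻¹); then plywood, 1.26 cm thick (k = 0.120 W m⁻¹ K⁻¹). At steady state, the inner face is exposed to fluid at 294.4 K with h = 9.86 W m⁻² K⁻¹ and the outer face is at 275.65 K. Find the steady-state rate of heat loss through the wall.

Q = 1110 W

Series thermal resistances, inner to outer:
  R_conv,in = 1/(hA) = 1/(9.86·24.7) = 0.004106 K/W
  R_beech = L/(kA) = 0.0189/(0.199·24.7) = 0.003845 K/W
  R_plywood = L/(kA) = 0.0121/(0.106·24.7) = 0.004621 K/W
  R_plywood = L/(kA) = 0.0126/(0.120·24.7) = 0.004251 K/W
ΣR = 0.004106 + 0.003845 + 0.004621 + 0.004251 = 0.01682 K/W
Q = ΔT/ΣR = (294.4 K − 275.65 K)/0.01682 = 1110 W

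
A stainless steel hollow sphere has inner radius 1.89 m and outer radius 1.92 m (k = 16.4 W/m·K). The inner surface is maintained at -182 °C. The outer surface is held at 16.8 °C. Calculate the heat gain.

Q = 4.96×10^6 W

Q = 4πk·ΔT/(1/r₁ − 1/r₂) = 4π × 16.4 × 198.8 / (1/1.89 − 1/1.92) = 4.96×10^6 W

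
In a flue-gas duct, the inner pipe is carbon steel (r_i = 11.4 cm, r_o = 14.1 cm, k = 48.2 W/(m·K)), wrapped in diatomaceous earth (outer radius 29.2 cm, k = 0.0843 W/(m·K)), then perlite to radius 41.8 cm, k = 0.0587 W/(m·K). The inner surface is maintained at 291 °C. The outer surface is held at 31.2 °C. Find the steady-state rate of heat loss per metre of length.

Q' = 111 W/m

Series thermal resistances, inner to outer:
  R'_carbon steel = ln(0.141/0.114)/(2πk) = 0.2126/(2π·48.2) = 7.019×10^-4 m·K/W
  R'_diatomaceous earth = ln(0.292/0.141)/(2πk) = 0.7280/(2π·0.0843) = 1.374 m·K/W
  R'_perlite = ln(0.418/0.292)/(2πk) = 0.3587/(2π·0.0587) = 0.9726 m·K/W
ΣR = 7.019×10^-4 + 1.374 + 0.9726 = 2.347 m·K/W
Q' = ΔT/ΣR = (291 °C − 31.2 °C)/2.347 = 111 W/m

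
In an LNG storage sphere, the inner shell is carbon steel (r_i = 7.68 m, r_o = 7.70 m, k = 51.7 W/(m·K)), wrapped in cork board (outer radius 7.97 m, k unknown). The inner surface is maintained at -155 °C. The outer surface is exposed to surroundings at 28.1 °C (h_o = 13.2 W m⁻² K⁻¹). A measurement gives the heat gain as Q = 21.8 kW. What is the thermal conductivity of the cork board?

k = 0.0422 W/m·K

ΣR = ΔT/Q = |-155 − 28.1|/21800 = 0.008399 K/W
Known resistances:
  R_carbon steel = (1/7.68 − 1/7.70)/(4πk) = 3.382×10^-4/(4π·51.7) = 5.206×10^-7 K/W
  R_conv,out = 1/(4πr²h) = 1/(4π·7.97²·13.2) = 9.491×10^-5 K/W
R_cork board = ΣR − ΣR_known = 0.008399 − 9.543×10^-5 = 0.008304 K/W
(1/r₁−1/r₂)/(4πk) = 0.008304 ⇒ k = 0.004400/(4π·0.008304) = 0.0422 W/m·K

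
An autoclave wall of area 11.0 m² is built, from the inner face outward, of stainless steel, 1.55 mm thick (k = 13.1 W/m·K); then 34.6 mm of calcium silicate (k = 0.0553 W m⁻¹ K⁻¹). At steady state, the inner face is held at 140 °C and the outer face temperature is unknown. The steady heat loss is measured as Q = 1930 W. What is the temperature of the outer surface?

T_out = 30.2 °C

Series resistances:
  R_stainless steel = L/(kA) = 0.00155/(13.1·11.0) = 1.076×10^-5 K/W
  R_calcium silicate = L/(kA) = 0.0346/(0.0553·11.0) = 0.05688 K/W
ΣR = 0.05689 K/W
ΔT = Q·ΣR = 1930 × 0.05689 = 109.8 K
Heat flows outward, so T_out = T_in − ΔT = 140 − 109.8 = 30.2 °C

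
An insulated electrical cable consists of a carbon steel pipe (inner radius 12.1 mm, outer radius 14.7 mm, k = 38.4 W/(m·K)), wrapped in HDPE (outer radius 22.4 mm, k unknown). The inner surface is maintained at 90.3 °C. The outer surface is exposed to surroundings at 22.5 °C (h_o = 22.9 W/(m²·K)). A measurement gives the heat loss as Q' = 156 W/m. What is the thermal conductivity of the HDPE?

ΣR = ΔT/Q' = |90.3 − 22.5|/156 = 0.4346 m·K/W
Known resistances:
  R'_carbon steel = ln(0.0147/0.0121)/(2πk) = 0.1946/(2π·38.4) = 8.067×10^-4 m·K/W
  R'_conv,out = 1/(2πr h) = 1/(2π·0.0224·22.9) = 0.3103 m·K/W
R_HDPE = ΣR − ΣR_known = 0.4346 − 0.3111 = 0.1235 m·K/W
ln(r₂/r₁)/(2πk) = 0.1235 ⇒ k = 0.4212/(2π·0.1235) = 0.543 W/m·K

k = 0.543 W/m·K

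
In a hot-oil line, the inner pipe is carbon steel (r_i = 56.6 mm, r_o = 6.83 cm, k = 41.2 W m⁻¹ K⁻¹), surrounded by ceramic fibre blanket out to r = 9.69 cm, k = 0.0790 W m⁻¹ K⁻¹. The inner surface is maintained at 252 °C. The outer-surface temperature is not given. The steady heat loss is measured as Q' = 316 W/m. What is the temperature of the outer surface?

T_out = 29.1 °C

Sum the resistances:
  R'_carbon steel = ln(0.0683/0.0566)/(2πk) = 0.1879/(2π·41.2) = 7.259×10^-4 m·K/W
  R'_ceramic fibre blanket = ln(0.0969/0.0683)/(2πk) = 0.3498/(2π·0.0790) = 0.7047 m·K/W
ΣR = 0.7054 m·K/W
ΔT = Q'·ΣR = 316 × 0.7054 = 222.9 K
Heat flows outward, so T_out = T_in − ΔT = 252 − 222.9 = 29.1 °C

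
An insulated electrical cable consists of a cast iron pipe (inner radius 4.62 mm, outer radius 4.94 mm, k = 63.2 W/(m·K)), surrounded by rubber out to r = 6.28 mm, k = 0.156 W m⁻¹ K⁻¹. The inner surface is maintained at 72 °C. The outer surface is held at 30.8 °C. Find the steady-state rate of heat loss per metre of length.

Treat each layer as a resistance in series:
  R'_cast iron = ln(0.00494/0.00462)/(2πk) = 0.06697/(2π·63.2) = 1.687×10^-4 m·K/W
  R'_rubber = ln(0.00628/0.00494)/(2πk) = 0.2400/(2π·0.156) = 0.2449 m·K/W
ΣR = 1.687×10^-4 + 0.2449 = 0.2451 m·K/W
Q' = ΔT/ΣR = (72 °C − 30.8 °C)/0.2451 = 168 W/m

Q' = 168 W/m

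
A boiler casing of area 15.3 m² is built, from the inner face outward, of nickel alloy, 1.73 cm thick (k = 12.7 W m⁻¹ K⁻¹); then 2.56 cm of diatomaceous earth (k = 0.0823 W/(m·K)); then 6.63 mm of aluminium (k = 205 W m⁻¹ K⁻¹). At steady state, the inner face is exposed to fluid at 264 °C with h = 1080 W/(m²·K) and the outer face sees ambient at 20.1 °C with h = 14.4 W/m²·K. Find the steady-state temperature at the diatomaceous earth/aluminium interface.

T = 64.4 °C

Treat each layer as a resistance in series:
  R_conv,in = 1/(hA) = 1/(1080·15.3) = 6.052×10^-5 K/W
  R_nickel alloy = L/(kA) = 0.0173/(12.7·15.3) = 8.903×10^-5 K/W
  R_diatomaceous earth = L/(kA) = 0.0256/(0.0823·15.3) = 0.02033 K/W
  R_aluminium = L/(kA) = 0.00663/(205·15.3) = 2.114×10^-6 K/W
  R_conv,out = 1/(hA) = 1/(14.4·15.3) = 0.004539 K/W
ΣR = 6.052×10^-5 + 8.903×10^-5 + 0.02033 + 2.114×10^-6 + 0.004539 = 0.02502 K/W
Q = ΔT/ΣR = (264 °C − 20.1 °C)/0.02502 = 9748 W
From the inner boundary to the diatomaceous earth/aluminium interface, ΣR_partial = 0.02048 K/W.
T_interface = T_in − Q·ΣR_partial = 264 °C − (9748)(0.02048) = 64.4 °C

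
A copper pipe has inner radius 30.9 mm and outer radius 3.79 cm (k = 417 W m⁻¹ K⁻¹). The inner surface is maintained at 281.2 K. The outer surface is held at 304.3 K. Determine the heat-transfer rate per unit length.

Q' = 2πk·ΔT/ln(r₂/r₁) = 2π × 417 × 23.1 / ln(0.0379/0.0309) = 2.96×10^5 W/m

Q' = 296 kW/m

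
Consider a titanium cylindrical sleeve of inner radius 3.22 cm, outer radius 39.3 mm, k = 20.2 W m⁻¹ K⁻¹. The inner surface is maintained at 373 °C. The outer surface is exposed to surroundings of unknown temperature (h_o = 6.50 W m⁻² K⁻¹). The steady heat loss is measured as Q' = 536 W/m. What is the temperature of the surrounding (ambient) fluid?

Sum the resistances:
  R'_titanium = ln(0.0393/0.0322)/(2πk) = 0.1993/(2π·20.2) = 0.001570 m·K/W
  R'_conv,out = 1/(2πr h) = 1/(2π·0.0393·6.50) = 0.6230 m·K/W
ΣR = 0.6246 m·K/W
ΔT = Q'·ΣR = 536 × 0.6246 = 334.8 K
Heat flows outward, so T_out = T_in − ΔT = 373 − 334.8 = 38.2 °C

T_out = 38.2 °C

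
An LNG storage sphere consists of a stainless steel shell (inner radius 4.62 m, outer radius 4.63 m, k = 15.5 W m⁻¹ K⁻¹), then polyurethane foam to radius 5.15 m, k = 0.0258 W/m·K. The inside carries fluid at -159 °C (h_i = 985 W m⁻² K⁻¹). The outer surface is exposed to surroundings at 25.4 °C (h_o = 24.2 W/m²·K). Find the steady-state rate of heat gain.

Series thermal resistances, inner to outer:
  R_conv,in = 1/(4πr²h) = 1/(4π·4.62²·985) = 3.785×10^-6 K/W
  R_stainless steel = (1/4.62 − 1/4.63)/(4πk) = 4.675×10^-4/(4π·15.5) = 2.400×10^-6 K/W
  R_polyurethane foam = (1/4.63 − 1/5.15)/(4πk) = 0.02181/(4π·0.0258) = 0.06726 K/W
  R_conv,out = 1/(4πr²h) = 1/(4π·5.15²·24.2) = 1.240×10^-4 K/W
ΣR = 3.785×10^-6 + 2.400×10^-6 + 0.06726 + 1.240×10^-4 = 0.06739 K/W
Q = ΔT/ΣR = (-159 °C − 25.4 °C)/0.06739 = -2740 W
(Negative Q ⇒ heat flows inward; heat gain = 2740 W.)

Q = 2740 W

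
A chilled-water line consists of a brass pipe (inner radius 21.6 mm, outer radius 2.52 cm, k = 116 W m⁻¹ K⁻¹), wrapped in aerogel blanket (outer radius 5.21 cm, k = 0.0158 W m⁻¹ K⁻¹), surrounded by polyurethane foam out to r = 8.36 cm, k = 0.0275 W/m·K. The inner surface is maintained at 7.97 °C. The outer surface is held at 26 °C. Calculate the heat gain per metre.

Q' = 1.79 W/m

Series thermal resistances, inner to outer:
  R'_brass = ln(0.0252/0.0216)/(2πk) = 0.1542/(2π·116) = 2.115×10^-4 m·K/W
  R'_aerogel blanket = ln(0.0521/0.0252)/(2πk) = 0.7263/(2π·0.0158) = 7.316 m·K/W
  R'_polyurethane foam = ln(0.0836/0.0521)/(2πk) = 0.4729/(2π·0.0275) = 2.737 m·K/W
ΣR = 2.115×10^-4 + 7.316 + 2.737 = 10.05 m·K/W
Q' = ΔT/ΣR = (7.97 °C − 26 °C)/10.05 = -1.79 W/m
(Negative Q' ⇒ heat flows inward; heat gain = 1.79 W/m.)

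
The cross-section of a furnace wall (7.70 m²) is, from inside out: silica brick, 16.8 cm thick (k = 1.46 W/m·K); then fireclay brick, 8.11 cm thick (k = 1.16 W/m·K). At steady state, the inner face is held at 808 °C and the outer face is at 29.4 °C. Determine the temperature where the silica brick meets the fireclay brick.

T = 324 °C

Series thermal resistances, inner to outer:
  R_silica brick = L/(kA) = 0.168/(1.46·7.70) = 0.01494 K/W
  R_fireclay brick = L/(kA) = 0.0811/(1.16·7.70) = 0.009080 K/W
ΣR = 0.01494 + 0.009080 = 0.02402 K/W
Q = ΔT/ΣR = (808 °C − 29.4 °C)/0.02402 = 32410 W
From the inner boundary to the silica brick/fireclay brick interface, ΣR_partial = 0.01494 K/W.
T_interface = T_in − Q·ΣR_partial = 808 °C − (32410)(0.01494) = 324 °C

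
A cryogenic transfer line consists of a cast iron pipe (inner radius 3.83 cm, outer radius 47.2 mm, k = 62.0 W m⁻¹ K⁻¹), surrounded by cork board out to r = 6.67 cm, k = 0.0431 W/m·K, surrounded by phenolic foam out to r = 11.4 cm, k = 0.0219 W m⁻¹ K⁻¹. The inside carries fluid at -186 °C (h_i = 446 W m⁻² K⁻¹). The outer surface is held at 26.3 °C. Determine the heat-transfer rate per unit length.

Resistance network (inner→outer):
  R'_conv,in = 1/(2πr h) = 1/(2π·0.0383·446) = 0.009317 m·K/W
  R'_cast iron = ln(0.0472/0.0383)/(2πk) = 0.2089/(2π·62.0) = 5.364×10^-4 m·K/W
  R'_cork board = ln(0.0667/0.0472)/(2πk) = 0.3458/(2π·0.0431) = 1.277 m·K/W
  R'_phenolic foam = ln(0.114/0.0667)/(2πk) = 0.5360/(2π·0.0219) = 3.895 m·K/W
ΣR = 0.009317 + 5.364×10^-4 + 1.277 + 3.895 = 5.182 m·K/W
Q' = ΔT/ΣR = (-186 °C − 26.3 °C)/5.182 = -41.0 W/m
(Negative Q' ⇒ heat flows inward; heat gain = 41.0 W/m.)

Q' = 41.0 W/m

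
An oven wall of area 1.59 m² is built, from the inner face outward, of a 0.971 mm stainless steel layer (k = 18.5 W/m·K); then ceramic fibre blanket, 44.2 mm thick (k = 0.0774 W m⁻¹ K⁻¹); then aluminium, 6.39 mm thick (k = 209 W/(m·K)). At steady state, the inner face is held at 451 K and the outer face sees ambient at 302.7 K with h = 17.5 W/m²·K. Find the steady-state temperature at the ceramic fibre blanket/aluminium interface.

Series thermal resistances, inner to outer:
  R_stainless steel = L/(kA) = 9.71×10^-4/(18.5·1.59) = 3.301×10^-5 K/W
  R_ceramic fibre blanket = L/(kA) = 0.0442/(0.0774·1.59) = 0.3592 K/W
  R_aluminium = L/(kA) = 0.00639/(209·1.59) = 1.923×10^-5 K/W
  R_conv,out = 1/(hA) = 1/(17.5·1.59) = 0.03594 K/W
ΣR = 3.301×10^-5 + 0.3592 + 1.923×10^-5 + 0.03594 = 0.3952 K/W
Q = ΔT/ΣR = (451 K − 302.7 K)/0.3952 = 375.3 W
From the inner boundary to the ceramic fibre blanket/aluminium interface, ΣR_partial = 0.3592 K/W.
T_interface = T_in − Q·ΣR_partial = 451 K − (375.3)(0.3592) = 316.2 K

T = 316.2 K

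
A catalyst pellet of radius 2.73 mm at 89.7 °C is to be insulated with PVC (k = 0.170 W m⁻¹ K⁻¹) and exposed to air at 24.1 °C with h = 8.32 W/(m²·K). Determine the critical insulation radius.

r_cr = 4.09 cm

For a sphere, r_cr = 2k_ins/h = 2·0.170/8.32 = 0.0409 m = 4.09 cm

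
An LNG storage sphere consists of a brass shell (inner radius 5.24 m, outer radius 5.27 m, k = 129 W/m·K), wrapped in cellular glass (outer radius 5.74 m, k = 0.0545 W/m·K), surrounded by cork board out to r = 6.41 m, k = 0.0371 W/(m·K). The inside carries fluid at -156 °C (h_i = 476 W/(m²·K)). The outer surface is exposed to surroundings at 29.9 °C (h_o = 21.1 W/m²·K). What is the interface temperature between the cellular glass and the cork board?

Treat each layer as a resistance in series:
  R_conv,in = 1/(4πr²h) = 1/(4π·5.24²·476) = 6.089×10^-6 K/W
  R_brass = (1/5.24 − 1/5.27)/(4πk) = 0.001086/(4π·129) = 6.702×10^-7 K/W
  R_cellular glass = (1/5.27 − 1/5.74)/(4πk) = 0.01554/(4π·0.0545) = 0.02269 K/W
  R_cork board = (1/5.74 − 1/6.41)/(4πk) = 0.01821/(4π·0.0371) = 0.03906 K/W
  R_conv,out = 1/(4πr²h) = 1/(4π·6.41²·21.1) = 9.179×10^-5 K/W
ΣR = 6.089×10^-6 + 6.702×10^-7 + 0.02269 + 0.03906 + 9.179×10^-5 = 0.06185 K/W
Q = ΔT/ΣR = (-156 °C − 29.9 °C)/0.06185 = -3006 W
From the inner boundary to the cellular glass/cork board interface, ΣR_partial = 0.02270 K/W.
T_interface = T_in − Q·ΣR_partial = -156 °C − (-3006)(0.02270) = -87.8 °C

T = -87.8 °C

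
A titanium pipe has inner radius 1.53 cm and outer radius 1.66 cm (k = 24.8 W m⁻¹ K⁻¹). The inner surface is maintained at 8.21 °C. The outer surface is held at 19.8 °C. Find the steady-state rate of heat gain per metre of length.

Q' = 2πk·ΔT/ln(r₂/r₁) = 2π × 24.8 × 11.59 / ln(0.0166/0.0153) = 22100 W/m

Q' = 22.1 kW/m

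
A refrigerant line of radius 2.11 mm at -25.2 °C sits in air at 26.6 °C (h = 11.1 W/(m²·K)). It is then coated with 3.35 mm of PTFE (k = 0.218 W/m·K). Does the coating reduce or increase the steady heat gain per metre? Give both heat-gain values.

Critical radius for a cylinder: r_cr = k/h = 0.0196 m = 1.96 cm.
Outer radius after coating: r₂ = 0.00211 + 0.00335 = 0.00546 m.
Since r₁ < r_cr and r₂ ≤ r_cr, the coating moves toward the maximum at r_cr — heat gain rises.
Bare: R = 1/(2πr₁h) = 6.795 m·K/W; Q = 51.8/6.795 = 7.62 W/m.
Coated: R = R_cond + R_conv = 3.320 m·K/W; Q = 51.8/3.320 = 15.6 W/m.

increases: 7.62 → 15.6 W/m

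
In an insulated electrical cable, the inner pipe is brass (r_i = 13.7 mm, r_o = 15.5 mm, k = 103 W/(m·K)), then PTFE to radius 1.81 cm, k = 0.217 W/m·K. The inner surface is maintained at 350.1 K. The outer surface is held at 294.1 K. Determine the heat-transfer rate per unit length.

Q' = 492 W/m

Series thermal resistances, inner to outer:
  R'_brass = ln(0.0155/0.0137)/(2πk) = 0.1234/(2π·103) = 1.907×10^-4 m·K/W
  R'_PTFE = ln(0.0181/0.0155)/(2πk) = 0.1551/(2π·0.217) = 0.1137 m·K/W
ΣR = 1.907×10^-4 + 0.1137 = 0.1139 m·K/W
Q' = ΔT/ΣR = (350.1 K − 294.1 K)/0.1139 = 492 W/m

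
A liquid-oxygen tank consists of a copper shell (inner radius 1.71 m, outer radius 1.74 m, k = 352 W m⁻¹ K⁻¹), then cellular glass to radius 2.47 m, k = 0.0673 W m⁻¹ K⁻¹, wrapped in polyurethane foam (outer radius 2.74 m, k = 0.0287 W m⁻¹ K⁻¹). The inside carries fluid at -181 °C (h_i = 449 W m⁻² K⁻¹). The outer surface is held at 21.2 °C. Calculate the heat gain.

Q = 649 W

Series thermal resistances, inner to outer:
  R_conv,in = 1/(4πr²h) = 1/(4π·1.71²·449) = 6.061×10^-5 K/W
  R_copper = (1/1.71 − 1/1.74)/(4πk) = 0.01008/(4π·352) = 2.279×10^-6 K/W
  R_cellular glass = (1/1.74 − 1/2.47)/(4πk) = 0.1699/(4π·0.0673) = 0.2008 K/W
  R_polyurethane foam = (1/2.47 − 1/2.74)/(4πk) = 0.03989/(4π·0.0287) = 0.1106 K/W
ΣR = 6.061×10^-5 + 2.279×10^-6 + 0.2008 + 0.1106 = 0.3115 K/W
Q = ΔT/ΣR = (-181 °C − 21.2 °C)/0.3115 = -649 W
(Negative Q ⇒ heat flows inward; heat gain = 649 W.)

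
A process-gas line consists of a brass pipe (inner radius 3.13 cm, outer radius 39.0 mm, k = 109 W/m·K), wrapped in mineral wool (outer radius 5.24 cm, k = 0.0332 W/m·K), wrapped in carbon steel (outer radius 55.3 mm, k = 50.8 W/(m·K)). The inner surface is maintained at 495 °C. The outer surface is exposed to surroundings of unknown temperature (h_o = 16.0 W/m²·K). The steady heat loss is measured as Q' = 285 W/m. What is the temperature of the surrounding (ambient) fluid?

Series resistances:
  R'_brass = ln(0.0390/0.0313)/(2πk) = 0.2199/(2π·109) = 3.211×10^-4 m·K/W
  R'_mineral wool = ln(0.0524/0.0390)/(2πk) = 0.2953/(2π·0.0332) = 1.416 m·K/W
  R'_carbon steel = ln(0.0553/0.0524)/(2πk) = 0.05387/(2π·50.8) = 1.688×10^-4 m·K/W
  R'_conv,out = 1/(2πr h) = 1/(2π·0.0553·16.0) = 0.1799 m·K/W
ΣR = 1.596 m·K/W
ΔT = Q'·ΣR = 285 × 1.596 = 454.9 K
Heat flows outward, so T_out = T_in − ΔT = 495 − 454.9 = 40.1 °C

T_out = 40.1 °C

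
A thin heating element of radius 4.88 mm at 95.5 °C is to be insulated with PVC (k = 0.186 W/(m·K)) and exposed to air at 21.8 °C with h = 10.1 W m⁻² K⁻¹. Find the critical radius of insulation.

For a cylinder, r_cr = k_ins/h = 0.186/10.1 = 0.0184 m = 1.84 cm

r_cr = 1.84 cm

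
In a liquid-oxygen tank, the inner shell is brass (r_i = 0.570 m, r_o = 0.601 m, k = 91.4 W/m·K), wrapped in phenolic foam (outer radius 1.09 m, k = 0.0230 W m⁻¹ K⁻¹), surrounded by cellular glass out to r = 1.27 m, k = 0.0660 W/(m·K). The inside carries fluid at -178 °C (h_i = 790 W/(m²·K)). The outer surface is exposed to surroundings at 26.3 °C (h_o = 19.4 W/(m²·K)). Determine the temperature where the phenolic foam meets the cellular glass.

T = 14.4 °C

Resistance network (inner→outer):
  R_conv,in = 1/(4πr²h) = 1/(4π·0.570²·790) = 3.100×10^-4 K/W
  R_brass = (1/0.570 − 1/0.601)/(4πk) = 0.09049/(4π·91.4) = 7.879×10^-5 K/W
  R_phenolic foam = (1/0.601 − 1/1.09)/(4πk) = 0.7465/(4π·0.0230) = 2.583 K/W
  R_cellular glass = (1/1.09 − 1/1.27)/(4πk) = 0.1300/(4π·0.0660) = 0.1568 K/W
  R_conv,out = 1/(4πr²h) = 1/(4π·1.27²·19.4) = 0.002543 K/W
ΣR = 3.100×10^-4 + 7.879×10^-5 + 2.583 + 0.1568 + 0.002543 = 2.743 K/W
Q = ΔT/ΣR = (-178 °C − 26.3 °C)/2.743 = -74.48 W
From the inner boundary to the phenolic foam/cellular glass interface, ΣR_partial = 2.583 K/W.
T_interface = T_in − Q·ΣR_partial = -178 °C − (-74.48)(2.583) = 14.4 °C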